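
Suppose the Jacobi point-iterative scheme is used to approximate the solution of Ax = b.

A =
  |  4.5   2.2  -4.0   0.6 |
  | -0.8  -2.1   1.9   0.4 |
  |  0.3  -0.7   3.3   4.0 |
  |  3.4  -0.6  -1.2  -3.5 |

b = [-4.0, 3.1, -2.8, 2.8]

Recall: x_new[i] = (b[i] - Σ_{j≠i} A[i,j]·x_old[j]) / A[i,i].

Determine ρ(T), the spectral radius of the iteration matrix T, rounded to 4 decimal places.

1.2679

A = D + L + U where D = diag(4.5, -2.1, 3.3, -3.5).
T_J = -D⁻¹(L+U): T[0,2] = -(-4)/(4.5) = +0.8889; T[0,0] = 0.
  T[0,:] = [+0.0000, -0.4889, +0.8889, -0.1333]
  T[1,:] = [-0.3810, +0.0000, +0.9048, +0.1905]
  T[2,:] = [-0.0909, +0.2121, +0.0000, -1.2121]
  T[3,:] = [+0.9714, -0.1714, -0.3429, +0.0000]
|λ(T)| sorted: 1.2679, 0.8215, 0.8215, 0.4928.
spectral radius ρ = 1.2679; 1.2679 > 1, so it fails to converge.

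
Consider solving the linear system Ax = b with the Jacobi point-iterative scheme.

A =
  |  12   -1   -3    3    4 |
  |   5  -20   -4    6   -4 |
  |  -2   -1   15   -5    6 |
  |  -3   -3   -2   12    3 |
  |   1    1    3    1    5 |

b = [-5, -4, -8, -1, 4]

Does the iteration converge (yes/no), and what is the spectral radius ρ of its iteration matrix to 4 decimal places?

Write A = D+L+U with D = diag(12, -20, 15, 12, 5).
Jacobi T = -D⁻¹(L+U): T[2,1] = -(-1)/(15) = +0.0667; T[2,2] = 0.
  T[0,:] = [+0.0000, +0.0833, +0.2500, -0.2500, -0.3333]
  T[1,:] = [+0.2500, +0.0000, -0.2000, +0.3000, -0.2000]
  T[2,:] = [+0.1333, +0.0667, +0.0000, +0.3333, -0.4000]
  T[3,:] = [+0.2500, +0.2500, +0.1667, +0.0000, -0.2500]
  T[4,:] = [-0.2000, -0.2000, -0.6000, -0.2000, +0.0000]
moduli |λ_i(T)| = 0.8482, 0.5433, 0.2605, 0.1914, 0.1914.
ρ = 0.8482; 0.8482 < 1 ⇒ converges.

yes, ρ = 0.8482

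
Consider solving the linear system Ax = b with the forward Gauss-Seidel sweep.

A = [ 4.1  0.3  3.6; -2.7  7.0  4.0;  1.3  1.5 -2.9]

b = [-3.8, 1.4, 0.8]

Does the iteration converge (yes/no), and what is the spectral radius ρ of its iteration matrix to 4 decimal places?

yes, ρ = 0.9131

A = D + L + U where D = diag(4.1, 7, -2.9).
GS T = -(D+L)⁻¹U: row 0 first, T[0,1] = -(0.3)/(4.1) = -0.0732; later rows by forward substitution.
  T[0,:] = [+0.0000, -0.0732, -0.8780]
  T[1,:] = [+0.0000, -0.0282, -0.9101]
  T[2,:] = [+0.0000, -0.0474, -0.8644]
|eigenvalues of T|: 0.9131, 0.0205, 0.0000.
ρ = 0.9131; 0.9131 < 1: convergent.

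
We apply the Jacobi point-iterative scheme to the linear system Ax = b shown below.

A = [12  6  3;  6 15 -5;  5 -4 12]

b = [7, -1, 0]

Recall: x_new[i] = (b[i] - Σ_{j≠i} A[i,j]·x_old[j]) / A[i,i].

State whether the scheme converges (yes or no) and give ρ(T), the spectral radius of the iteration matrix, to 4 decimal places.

Split A = D + L + U, D = diag(12, 15, 12).
Jacobi: T = -D⁻¹(L+U), T[0,1] = -(6)/(12) = -0.5000; T[0,0] = 0.
  T[0,:] = [+0.0000  -0.5000  -0.2500]
  T[1,:] = [-0.4000  +0.0000  +0.3333]
  T[2,:] = [-0.4167  +0.3333  +0.0000]
moduli |λ_i(T)| = 0.7439, 0.3862, 0.3577.
ρ = 0.7439; 0.7439 < 1: convergent.

yes, ρ = 0.7439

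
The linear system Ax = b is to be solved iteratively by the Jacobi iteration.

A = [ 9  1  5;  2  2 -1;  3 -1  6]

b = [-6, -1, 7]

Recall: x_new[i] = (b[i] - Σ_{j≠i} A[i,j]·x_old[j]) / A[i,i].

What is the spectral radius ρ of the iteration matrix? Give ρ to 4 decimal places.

Let D = diag(9, 2, 6); L, U the strict triangles.
Jacobi: T = -D⁻¹(L+U), T[1,0] = -(2)/(2) = -1.0000; T[1,1] = 0.
  T[0,:] = [+0.0000  -0.1111  -0.5556]
  T[1,:] = [-1.0000  +0.0000  +0.5000]
  T[2,:] = [-0.5000  +0.1667  +0.0000]
|eigenvalues of T|: 0.7903, 0.4569, 0.3333.
ρ(T) = max|λ| = 0.7903; 0.7903 < 1, so it converges for any x₀.

0.7903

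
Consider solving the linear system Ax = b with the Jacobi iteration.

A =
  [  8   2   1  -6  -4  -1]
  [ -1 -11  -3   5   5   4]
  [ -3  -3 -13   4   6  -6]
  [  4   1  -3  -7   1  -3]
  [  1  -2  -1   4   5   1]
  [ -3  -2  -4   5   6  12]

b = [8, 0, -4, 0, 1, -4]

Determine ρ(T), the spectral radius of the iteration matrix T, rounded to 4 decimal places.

1.2693

A = D + L + U where D = diag(8, -11, -13, -7, 5, 12).
Jacobi T = -D⁻¹(L+U): T[2,5] = -(-6)/(-13) = -0.4615; T[2,2] = 0.
  T[0,:] = [+0.0000 -0.2500 -0.1250 +0.7500 +0.5000 +0.1250]
  T[1,:] = [-0.0909 +0.0000 -0.2727 +0.4545 +0.4545 +0.3636]
  T[2,:] = [-0.2308 -0.2308 +0.0000 +0.3077 +0.4615 -0.4615]
  T[3,:] = [+0.5714 +0.1429 -0.4286 +0.0000 +0.1429 -0.4286]
  T[4,:] = [-0.2000 +0.4000 +0.2000 -0.8000 +0.0000 -0.2000]
  T[5,:] = [+0.2500 +0.1667 +0.3333 -0.4167 -0.5000 +0.0000]
|λ(T)| sorted: 1.2693, 0.5272, 0.5272, 0.4351, 0.4351, 0.0349.
ρ = 1.2693; 1.2693 > 1 ⇒ diverges.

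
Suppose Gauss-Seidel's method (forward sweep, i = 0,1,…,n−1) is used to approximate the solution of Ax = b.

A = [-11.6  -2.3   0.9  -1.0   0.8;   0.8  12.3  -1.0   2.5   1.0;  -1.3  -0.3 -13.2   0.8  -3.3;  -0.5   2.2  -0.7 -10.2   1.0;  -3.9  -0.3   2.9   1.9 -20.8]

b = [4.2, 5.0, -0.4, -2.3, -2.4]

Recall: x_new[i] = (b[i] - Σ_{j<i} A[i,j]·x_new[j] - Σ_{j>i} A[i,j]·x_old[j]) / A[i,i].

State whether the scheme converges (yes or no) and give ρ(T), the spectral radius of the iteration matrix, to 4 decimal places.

Let D = diag(-11.6, 12.3, -13.2, -10.2, -20.8); L, U the strict triangles.
Gauss-Seidel: T = -(D+L)⁻¹U, row 0 first, T[0,4] = -(0.8)/(-11.6) = +0.0690; later rows by forward substitution.
  T[0,:] = [+0.0000  -0.1983  +0.0776  -0.0862  +0.0690]
  T[1,:] = [+0.0000  +0.0129  +0.0763  -0.1976  -0.0858]
  T[2,:] = [+0.0000  +0.0192  -0.0094  +0.0736  -0.2548]
  T[3,:] = [+0.0000  +0.0112  +0.0133  -0.0435  +0.0936]
  T[4,:] = [+0.0000  +0.0407  -0.0157  +0.0253  -0.0387]
|λ(T)| sorted: 0.1613, 0.1036, 0.1036, 0.0104, 0.0000.
spectral radius ρ = 0.1613; 0.1613 < 1 ⇒ converges.

yes, ρ = 0.1613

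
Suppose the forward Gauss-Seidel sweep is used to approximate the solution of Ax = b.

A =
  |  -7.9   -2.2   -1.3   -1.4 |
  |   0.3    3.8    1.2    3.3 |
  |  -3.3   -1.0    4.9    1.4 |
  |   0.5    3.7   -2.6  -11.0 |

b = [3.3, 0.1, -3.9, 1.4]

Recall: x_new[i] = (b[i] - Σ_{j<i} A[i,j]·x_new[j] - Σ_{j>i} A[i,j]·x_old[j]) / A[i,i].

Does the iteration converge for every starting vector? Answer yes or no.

yes

Let D = diag(-7.9, 3.8, 4.9, -11); L, U the strict triangles.
T_GS = -(D+L)⁻¹U: row 0 first, T[0,3] = -(-1.4)/(-7.9) = -0.1772; later rows by forward substitution.
  T[0,:] = [+0.0000 -0.2785 -0.1646 -0.1772]
  T[1,:] = [+0.0000 +0.0220 -0.3028 -0.8544]
  T[2,:] = [+0.0000 -0.1831 -0.1726 -0.5794]
  T[3,:] = [+0.0000 +0.0380 -0.0685 -0.1585]
|eigenvalues of T|: 0.4176, 0.0687, 0.0398, 0.0000.
spectral radius ρ = 0.4176; 0.4176 < 1: convergent.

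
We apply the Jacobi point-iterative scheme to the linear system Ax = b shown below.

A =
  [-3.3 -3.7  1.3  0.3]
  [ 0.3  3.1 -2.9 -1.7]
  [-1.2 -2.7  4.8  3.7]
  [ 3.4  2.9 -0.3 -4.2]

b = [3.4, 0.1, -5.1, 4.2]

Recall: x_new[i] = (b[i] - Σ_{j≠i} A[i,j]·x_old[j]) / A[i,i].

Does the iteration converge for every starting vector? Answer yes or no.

no

Split A = D + L + U, D = diag(-3.3, 3.1, 4.8, -4.2).
Jacobi: T = -D⁻¹(L+U), T[3,2] = -(-0.3)/(-4.2) = -0.0714; T[3,3] = 0.
  T[0,:] = [+0.0000 -1.1212 +0.3939 +0.0909]
  T[1,:] = [-0.0968 +0.0000 +0.9355 +0.5484]
  T[2,:] = [+0.2500 +0.5625 +0.0000 -0.7708]
  T[3,:] = [+0.8095 +0.6905 -0.0714 +0.0000]
|roots of det(T-λI)|: 1.5837, 0.8060, 0.8060, 0.6971.
ρ(T) = max|λ| = 1.5837; 1.5837 > 1, so it fails to converge.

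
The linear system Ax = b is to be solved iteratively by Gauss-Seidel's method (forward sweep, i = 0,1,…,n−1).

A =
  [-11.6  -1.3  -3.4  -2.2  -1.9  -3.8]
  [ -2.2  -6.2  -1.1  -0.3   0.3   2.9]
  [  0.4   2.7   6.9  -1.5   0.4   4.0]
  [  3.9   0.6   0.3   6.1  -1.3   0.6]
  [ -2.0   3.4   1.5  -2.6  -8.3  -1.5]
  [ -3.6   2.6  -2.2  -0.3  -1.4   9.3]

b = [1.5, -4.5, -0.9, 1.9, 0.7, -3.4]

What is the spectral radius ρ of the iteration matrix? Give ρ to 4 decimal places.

0.5679

Write A = D+L+U with D = diag(-11.6, -6.2, 6.9, 6.1, -8.3, 9.3).
GS T = -(D+L)⁻¹U: row 0 first, T[0,5] = -(-3.8)/(-11.6) = -0.3276; later rows by forward substitution.
  T[0,:] = [+0.0000 -0.1121 -0.2931 -0.1897 -0.1638 -0.3276]
  T[1,:] = [+0.0000 +0.0398 -0.0734 +0.0189 +0.1065 +0.5840]
  T[2,:] = [+0.0000 -0.0091 +0.0457 +0.2210 -0.0902 -0.7892]
  T[3,:] = [+0.0000 +0.0682 +0.1924 +0.1085 +0.3118 +0.0925]
  T[4,:] = [+0.0000 +0.0203 -0.0114 +0.0594 -0.0309 -0.0342]
  T[5,:] = [+0.0000 -0.0514 -0.0776 -0.0140 -0.1091 -0.4789]
|roots of det(T-λI)|: 0.5679, 0.3203, 0.1106, 0.0816, 0.0392, 0.0000.
spectral radius ρ = 0.5679; 0.5679 < 1, so it converges for any x₀.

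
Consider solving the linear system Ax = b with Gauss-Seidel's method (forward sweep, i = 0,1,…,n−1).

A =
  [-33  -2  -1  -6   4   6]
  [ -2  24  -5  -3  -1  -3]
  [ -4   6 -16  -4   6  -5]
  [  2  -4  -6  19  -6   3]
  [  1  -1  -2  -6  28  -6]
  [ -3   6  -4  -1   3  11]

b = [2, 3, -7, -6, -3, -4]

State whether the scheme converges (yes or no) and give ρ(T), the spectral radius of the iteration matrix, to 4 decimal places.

yes, ρ = 0.4425

Let D = diag(-33, 24, -16, 19, 28, 11); L, U the strict triangles.
GS T = -(D+L)⁻¹U: row 0 first, T[0,1] = -(-2)/(-33) = -0.0606; later rows by forward substitution.
  T[0,:] = [+0.0000, -0.0606, -0.0303, -0.1818, +0.1212, +0.1818]
  T[1,:] = [+0.0000, -0.0051, +0.2058, +0.1098, +0.0518, +0.1402]
  T[2,:] = [+0.0000, +0.0133, +0.0848, -0.1634, +0.3641, -0.3054]
  T[3,:] = [+0.0000, +0.0095, +0.0733, -0.0093, +0.4289, -0.2440]
  T[4,:] = [+0.0000, +0.0050, +0.0302, -0.0032, +0.1154, +0.1387]
  T[5,:] = [+0.0000, -0.0094, -0.0913, -0.1689, +0.1447, -0.1979]
|roots of det(T-λI)|: 0.4425, 0.2229, 0.2229, 0.0944, 0.0281, 0.0000.
ρ = 0.4425; 0.4425 < 1 ⇒ converges.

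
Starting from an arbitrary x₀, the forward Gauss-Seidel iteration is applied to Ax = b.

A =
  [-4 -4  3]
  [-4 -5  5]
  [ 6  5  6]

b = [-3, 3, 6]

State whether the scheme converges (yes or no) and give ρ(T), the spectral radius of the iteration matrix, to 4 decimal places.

no, ρ = 1.1517

Write A = D+L+U with D = diag(-4, -5, 6).
T_GS = -(D+L)⁻¹U: row 0 first, T[0,1] = -(-4)/(-4) = -1.0000; later rows by forward substitution.
  T[0,:] = [+0.0000 -1.0000 +0.7500]
  T[1,:] = [+0.0000 +0.8000 +0.4000]
  T[2,:] = [+0.0000 +0.3333 -1.0833]
|λ(T)| sorted: 1.1517, 0.8683, 0.0000.
spectral radius ρ = 1.1517; 1.1517 > 1 ⇒ diverges.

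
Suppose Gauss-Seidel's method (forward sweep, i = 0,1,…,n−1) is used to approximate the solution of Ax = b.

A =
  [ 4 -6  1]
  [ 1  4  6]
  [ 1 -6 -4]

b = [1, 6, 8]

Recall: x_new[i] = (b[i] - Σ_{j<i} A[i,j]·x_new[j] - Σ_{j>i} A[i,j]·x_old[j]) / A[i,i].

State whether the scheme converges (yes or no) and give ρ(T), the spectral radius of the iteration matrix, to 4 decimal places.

Diagonal D = diag(4, 4, -4); L, U strict lower/upper.
GS T = -(D+L)⁻¹U: row 0 first, T[0,1] = -(-6)/(4) = +1.5000; later rows by forward substitution.
  T[0,:] = [+0.0000, +1.5000, -0.2500]
  T[1,:] = [+0.0000, -0.3750, -1.4375]
  T[2,:] = [+0.0000, +0.9375, +2.0938]
eigenvalue magnitudes: 1.2789, 0.4398, 0.0000.
spectral radius ρ = 1.2789; 1.2789 > 1 ⇒ diverges.

no, ρ = 1.2789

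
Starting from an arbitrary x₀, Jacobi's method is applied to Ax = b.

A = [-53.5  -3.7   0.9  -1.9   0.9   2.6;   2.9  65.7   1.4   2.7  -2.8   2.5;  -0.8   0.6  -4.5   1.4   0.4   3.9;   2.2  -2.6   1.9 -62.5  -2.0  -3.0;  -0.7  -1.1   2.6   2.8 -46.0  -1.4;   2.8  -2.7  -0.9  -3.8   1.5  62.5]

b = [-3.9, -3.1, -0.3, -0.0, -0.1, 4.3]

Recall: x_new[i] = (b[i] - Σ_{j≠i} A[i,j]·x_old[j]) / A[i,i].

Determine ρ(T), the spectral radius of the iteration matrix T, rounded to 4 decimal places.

Let D = diag(-53.5, 65.7, -4.5, -62.5, -46, 62.5); L, U the strict triangles.
Jacobi: T = -D⁻¹(L+U), T[1,3] = -(2.7)/(65.7) = -0.0411; T[1,1] = 0.
  T[0,:] = [+0.0000  -0.0692  +0.0168  -0.0355  +0.0168  +0.0486]
  T[1,:] = [-0.0441  +0.0000  -0.0213  -0.0411  +0.0426  -0.0381]
  T[2,:] = [-0.1778  +0.1333  +0.0000  +0.3111  +0.0889  +0.8667]
  T[3,:] = [+0.0352  -0.0416  +0.0304  +0.0000  -0.0320  -0.0480]
  T[4,:] = [-0.0152  -0.0239  +0.0565  +0.0609  +0.0000  -0.0304]
  T[5,:] = [-0.0448  +0.0432  +0.0144  +0.0608  -0.0240  +0.0000]
|eigenvalues of T|: 0.1531, 0.0999, 0.0999, 0.0468, 0.0261, 0.0261.
ρ(T) = max|λ| = 0.1531; 0.1531 < 1, so it converges for any x₀.

0.1531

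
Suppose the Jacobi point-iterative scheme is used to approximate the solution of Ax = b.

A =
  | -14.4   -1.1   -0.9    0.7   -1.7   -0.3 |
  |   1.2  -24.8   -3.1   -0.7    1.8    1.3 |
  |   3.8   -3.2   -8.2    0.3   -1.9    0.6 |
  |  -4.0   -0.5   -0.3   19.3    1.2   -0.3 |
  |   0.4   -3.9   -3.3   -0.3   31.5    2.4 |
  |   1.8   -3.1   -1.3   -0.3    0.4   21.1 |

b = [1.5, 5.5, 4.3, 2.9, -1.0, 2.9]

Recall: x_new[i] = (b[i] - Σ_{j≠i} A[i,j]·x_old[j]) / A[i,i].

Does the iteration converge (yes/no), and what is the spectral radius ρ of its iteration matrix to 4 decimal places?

Write A = D+L+U with D = diag(-14.4, -24.8, -8.2, 19.3, 31.5, 21.1).
Jacobi: T = -D⁻¹(L+U), T[1,3] = -(-0.7)/(-24.8) = -0.0282; T[1,1] = 0.
  T[0,:] = [+0.0000, -0.0764, -0.0625, +0.0486, -0.1181, -0.0208]
  T[1,:] = [+0.0484, +0.0000, -0.1250, -0.0282, +0.0726, +0.0524]
  T[2,:] = [+0.4634, -0.3902, +0.0000, +0.0366, -0.2317, +0.0732]
  T[3,:] = [+0.2073, +0.0259, +0.0155, +0.0000, -0.0622, +0.0155]
  T[4,:] = [-0.0127, +0.1238, +0.1048, +0.0095, +0.0000, -0.0762]
  T[5,:] = [-0.0853, +0.1469, +0.0616, +0.0142, -0.0190, +0.0000]
|roots of det(T-λI)|: 0.2389, 0.1536, 0.1302, 0.1302, 0.0824, 0.0215.
spectral radius ρ = 0.2389; 0.2389 < 1 ⇒ converges.

yes, ρ = 0.2389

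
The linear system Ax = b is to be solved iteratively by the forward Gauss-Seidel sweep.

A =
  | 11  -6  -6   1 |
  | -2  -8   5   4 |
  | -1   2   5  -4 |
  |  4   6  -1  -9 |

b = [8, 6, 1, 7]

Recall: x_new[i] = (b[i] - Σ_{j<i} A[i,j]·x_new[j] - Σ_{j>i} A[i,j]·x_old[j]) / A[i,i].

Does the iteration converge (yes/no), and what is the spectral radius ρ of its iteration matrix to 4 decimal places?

Diagonal D = diag(11, -8, 5, -9); L, U strict lower/upper.
T_GS = -(D+L)⁻¹U: row 0 first, T[0,3] = -(1)/(11) = -0.0909; later rows by forward substitution.
  T[0,:] = [+0.0000  +0.5455  +0.5455  -0.0909]
  T[1,:] = [+0.0000  -0.1364  +0.4886  +0.5227]
  T[2,:] = [+0.0000  +0.1636  -0.0864  +0.5727]
  T[3,:] = [+0.0000  +0.1333  +0.5778  +0.2444]
eigenvalue magnitudes: 0.8291, 0.5332, 0.2742, 0.0000.
ρ = 0.8291; 0.8291 < 1, so it converges for any x₀.

yes, ρ = 0.8291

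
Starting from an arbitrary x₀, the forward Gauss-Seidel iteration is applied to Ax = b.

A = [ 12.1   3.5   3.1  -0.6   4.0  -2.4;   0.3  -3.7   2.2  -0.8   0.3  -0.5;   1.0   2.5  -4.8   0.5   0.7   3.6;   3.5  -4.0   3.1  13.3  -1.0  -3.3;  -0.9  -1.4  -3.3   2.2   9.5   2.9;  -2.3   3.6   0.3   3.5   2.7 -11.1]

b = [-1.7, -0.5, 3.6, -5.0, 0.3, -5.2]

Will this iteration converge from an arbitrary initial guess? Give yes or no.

yes

A = D + L + U where D = diag(12.1, -3.7, -4.8, 13.3, 9.5, -11.1).
T_GS = -(D+L)⁻¹U: row 0 first, T[0,1] = -(3.5)/(12.1) = -0.2893; later rows by forward substitution.
  T[0,:] = [+0.0000, -0.2893, -0.2562, +0.0496, -0.3306, +0.1983]
  T[1,:] = [+0.0000, -0.0235, +0.5738, -0.2122, +0.0543, -0.1191]
  T[2,:] = [+0.0000, -0.0725, +0.2455, +0.0040, +0.1052, +0.7293]
  T[3,:] = [+0.0000, +0.0860, +0.1828, -0.0778, +0.1540, -0.0099]
  T[4,:] = [+0.0000, -0.0759, +0.1032, -0.0072, -0.0224, -0.0484]
  T[5,:] = [+0.0000, +0.0590, +0.3286, -0.1053, +0.1320, -0.0749]
eigenvalue magnitudes: 0.5753, 0.3274, 0.3274, 0.0486, 0.0284, 0.0000.
spectral radius ρ = 0.5753; 0.5753 < 1 ⇒ converges.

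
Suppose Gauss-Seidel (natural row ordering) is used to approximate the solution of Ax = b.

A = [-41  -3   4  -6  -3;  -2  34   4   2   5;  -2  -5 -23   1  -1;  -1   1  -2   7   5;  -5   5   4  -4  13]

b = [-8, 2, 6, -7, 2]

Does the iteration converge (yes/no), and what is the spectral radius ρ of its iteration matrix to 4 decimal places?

yes, ρ = 0.3441

Diagonal D = diag(-41, 34, -23, 7, 13); L, U strict lower/upper.
T_GS = -(D+L)⁻¹U: row 0 first, T[0,4] = -(-3)/(-41) = -0.0732; later rows by forward substitution.
  T[0,:] = [+0.0000 -0.0732 +0.0976 -0.1463 -0.0732]
  T[1,:] = [+0.0000 -0.0043 -0.1119 -0.0674 -0.1514]
  T[2,:] = [+0.0000 +0.0073 +0.0158 +0.0709 -0.0042]
  T[3,:] = [+0.0000 -0.0078 +0.0345 +0.0090 -0.7043]
  T[4,:] = [+0.0000 -0.0311 +0.0863 -0.0494 -0.1853]
|roots of det(T-λI)|: 0.3441, 0.1400, 0.1400, 0.0153, 0.0000.
spectral radius ρ = 0.3441; 0.3441 < 1, so it converges for any x₀.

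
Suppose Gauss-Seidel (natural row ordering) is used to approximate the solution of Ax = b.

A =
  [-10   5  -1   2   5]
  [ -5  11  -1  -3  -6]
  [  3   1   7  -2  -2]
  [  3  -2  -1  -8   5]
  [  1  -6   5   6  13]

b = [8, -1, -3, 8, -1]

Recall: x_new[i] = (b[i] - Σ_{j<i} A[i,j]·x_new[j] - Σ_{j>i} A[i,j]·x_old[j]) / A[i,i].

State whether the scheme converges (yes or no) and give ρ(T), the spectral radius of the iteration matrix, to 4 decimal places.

yes, ρ = 0.5921

A = D + L + U where D = diag(-10, 11, 7, -8, 13).
T_GS = -(D+L)⁻¹U: row 0 first, T[0,2] = -(-1)/(-10) = -0.1000; later rows by forward substitution.
  T[0,:] = [+0.0000, +0.5000, -0.1000, +0.2000, +0.5000]
  T[1,:] = [+0.0000, +0.2273, +0.0455, +0.3636, +0.7727]
  T[2,:] = [+0.0000, -0.2468, +0.0364, +0.1481, -0.0390]
  T[3,:] = [+0.0000, +0.1615, -0.0534, -0.0344, +0.6242]
  T[4,:] = [+0.0000, +0.0868, +0.0393, +0.1114, +0.0451]
|λ(T)| sorted: 0.5921, 0.1841, 0.1841, 0.0311, 0.0000.
ρ = 0.5921; 0.5921 < 1 ⇒ converges.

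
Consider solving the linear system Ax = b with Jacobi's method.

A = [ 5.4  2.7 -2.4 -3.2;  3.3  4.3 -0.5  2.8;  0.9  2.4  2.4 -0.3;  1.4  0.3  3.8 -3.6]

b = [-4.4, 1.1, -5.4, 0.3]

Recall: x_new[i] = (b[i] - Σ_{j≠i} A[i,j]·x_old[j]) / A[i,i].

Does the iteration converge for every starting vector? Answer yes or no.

Diagonal D = diag(5.4, 4.3, 2.4, -3.6); L, U strict lower/upper.
Jacobi: T = -D⁻¹(L+U), T[0,2] = -(-2.4)/(5.4) = +0.4444; T[0,0] = 0.
  T[0,:] = [+0.0000, -0.5000, +0.4444, +0.5926]
  T[1,:] = [-0.7674, +0.0000, +0.1163, -0.6512]
  T[2,:] = [-0.3750, -1.0000, +0.0000, +0.1250]
  T[3,:] = [+0.3889, +0.0833, +1.0556, +0.0000]
eigenvalue magnitudes: 1.2099, 0.8368, 0.8368, 0.4985.
spectral radius ρ = 1.2099; 1.2099 > 1 ⇒ diverges.

no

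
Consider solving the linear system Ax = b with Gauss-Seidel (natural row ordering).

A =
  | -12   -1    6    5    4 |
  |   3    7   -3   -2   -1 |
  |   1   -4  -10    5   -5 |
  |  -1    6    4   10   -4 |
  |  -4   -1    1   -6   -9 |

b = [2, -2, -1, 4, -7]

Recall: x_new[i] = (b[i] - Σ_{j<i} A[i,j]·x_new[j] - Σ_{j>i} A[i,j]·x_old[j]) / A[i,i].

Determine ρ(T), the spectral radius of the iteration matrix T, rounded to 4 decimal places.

A = D + L + U where D = diag(-12, 7, -10, 10, -9).
GS T = -(D+L)⁻¹U: row 0 first, T[0,1] = -(-1)/(-12) = -0.0833; later rows by forward substitution.
  T[0,:] = [+0.0000  -0.0833  +0.5000  +0.4167  +0.3333]
  T[1,:] = [+0.0000  +0.0357  +0.2143  +0.1071  +0.0000]
  T[2,:] = [+0.0000  -0.0226  -0.0357  +0.4988  -0.4667]
  T[3,:] = [+0.0000  -0.0207  -0.0643  -0.2221  +0.6200]
  T[4,:] = [+0.0000  +0.0444  -0.2071  +0.0064  -0.6133]
|λ(T)| sorted: 0.8538, 0.3001, 0.3001, 0.0413, 0.0000.
ρ = 0.8538; 0.8538 < 1, so it converges for any x₀.

0.8538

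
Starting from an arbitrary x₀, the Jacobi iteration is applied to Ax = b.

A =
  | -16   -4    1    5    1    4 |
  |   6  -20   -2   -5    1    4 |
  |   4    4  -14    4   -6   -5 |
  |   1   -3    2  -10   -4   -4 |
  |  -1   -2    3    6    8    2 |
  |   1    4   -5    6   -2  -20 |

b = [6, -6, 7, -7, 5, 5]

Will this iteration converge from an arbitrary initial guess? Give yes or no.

yes

Let D = diag(-16, -20, -14, -10, 8, -20); L, U the strict triangles.
Jacobi T = -D⁻¹(L+U): T[3,1] = -(-3)/(-10) = -0.3000; T[3,3] = 0.
  T[0,:] = [+0.0000, -0.2500, +0.0625, +0.3125, +0.0625, +0.2500]
  T[1,:] = [+0.3000, +0.0000, -0.1000, -0.2500, +0.0500, +0.2000]
  T[2,:] = [+0.2857, +0.2857, +0.0000, +0.2857, -0.4286, -0.3571]
  T[3,:] = [+0.1000, -0.3000, +0.2000, +0.0000, -0.4000, -0.4000]
  T[4,:] = [+0.1250, +0.2500, -0.3750, -0.7500, +0.0000, -0.2500]
  T[5,:] = [+0.0500, +0.2000, -0.2500, +0.3000, -0.1000, +0.0000]
|roots of det(T-λI)|: 0.8449, 0.6000, 0.6000, 0.3334, 0.3334, 0.0237.
ρ = 0.8449; 0.8449 < 1: convergent.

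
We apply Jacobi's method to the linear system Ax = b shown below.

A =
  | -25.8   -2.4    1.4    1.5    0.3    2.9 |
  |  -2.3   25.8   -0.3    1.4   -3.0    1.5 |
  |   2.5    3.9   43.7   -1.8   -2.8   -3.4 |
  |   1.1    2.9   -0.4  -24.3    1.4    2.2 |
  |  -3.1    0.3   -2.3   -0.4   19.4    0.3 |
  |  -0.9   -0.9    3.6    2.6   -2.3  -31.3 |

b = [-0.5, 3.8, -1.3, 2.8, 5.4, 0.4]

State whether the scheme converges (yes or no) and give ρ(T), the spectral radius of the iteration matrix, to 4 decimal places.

Split A = D + L + U, D = diag(-25.8, 25.8, 43.7, -24.3, 19.4, -31.3).
Jacobi: T = -D⁻¹(L+U), T[3,1] = -(2.9)/(-24.3) = +0.1193; T[3,3] = 0.
  T[0,:] = [+0.0000 -0.0930 +0.0543 +0.0581 +0.0116 +0.1124]
  T[1,:] = [+0.0891 +0.0000 +0.0116 -0.0543 +0.1163 -0.0581]
  T[2,:] = [-0.0572 -0.0892 +0.0000 +0.0412 +0.0641 +0.0778]
  T[3,:] = [+0.0453 +0.1193 -0.0165 +0.0000 +0.0576 +0.0905]
  T[4,:] = [+0.1598 -0.0155 +0.1186 +0.0206 +0.0000 -0.0155]
  T[5,:] = [-0.0288 -0.0288 +0.1150 +0.0831 -0.0735 +0.0000]
eigenvalue magnitudes: 0.1905, 0.1602, 0.1602, 0.1402, 0.0353, 0.0353.
ρ = 0.1905; 0.1905 < 1 ⇒ converges.

yes, ρ = 0.1905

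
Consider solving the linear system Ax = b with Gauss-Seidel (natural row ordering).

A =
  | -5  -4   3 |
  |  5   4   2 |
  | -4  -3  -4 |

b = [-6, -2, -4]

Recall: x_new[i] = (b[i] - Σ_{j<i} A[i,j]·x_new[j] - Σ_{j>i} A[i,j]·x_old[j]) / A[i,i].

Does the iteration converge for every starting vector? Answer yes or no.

A = D + L + U where D = diag(-5, 4, -4).
Gauss-Seidel: T = -(D+L)⁻¹U, row 0 first, T[0,2] = -(3)/(-5) = +0.6000; later rows by forward substitution.
  T[0,:] = [+0.0000  -0.8000  +0.6000]
  T[1,:] = [+0.0000  +1.0000  -1.2500]
  T[2,:] = [+0.0000  +0.0500  +0.3375]
eigenvalue magnitudes: 0.8861, 0.4514, 0.0000.
ρ(T) = max|λ| = 0.8861; 0.8861 < 1: convergent.

yes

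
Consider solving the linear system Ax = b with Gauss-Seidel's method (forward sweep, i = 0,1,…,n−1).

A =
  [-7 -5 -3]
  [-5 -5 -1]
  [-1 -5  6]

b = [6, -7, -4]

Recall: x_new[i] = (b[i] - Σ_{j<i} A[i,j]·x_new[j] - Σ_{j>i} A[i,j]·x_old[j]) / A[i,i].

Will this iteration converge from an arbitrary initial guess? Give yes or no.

Diagonal D = diag(-7, -5, 6); L, U strict lower/upper.
GS T = -(D+L)⁻¹U: row 0 first, T[0,2] = -(-3)/(-7) = -0.4286; later rows by forward substitution.
  T[0,:] = [+0.0000  -0.7143  -0.4286]
  T[1,:] = [+0.0000  +0.7143  +0.2286]
  T[2,:] = [+0.0000  +0.4762  +0.1190]
moduli |λ_i(T)| = 0.8610, 0.0277, 0.0000.
ρ = 0.8610; 0.8610 < 1 ⇒ converges.

yes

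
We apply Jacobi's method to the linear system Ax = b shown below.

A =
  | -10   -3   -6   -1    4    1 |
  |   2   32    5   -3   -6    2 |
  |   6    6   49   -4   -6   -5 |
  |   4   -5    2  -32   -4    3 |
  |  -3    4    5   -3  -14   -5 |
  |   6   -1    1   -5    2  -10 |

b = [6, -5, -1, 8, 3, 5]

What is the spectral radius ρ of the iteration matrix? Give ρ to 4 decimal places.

Let D = diag(-10, 32, 49, -32, -14, -10); L, U the strict triangles.
T_J = -D⁻¹(L+U): T[1,0] = -(2)/(32) = -0.0625; T[1,1] = 0.
  T[0,:] = [+0.0000 -0.3000 -0.6000 -0.1000 +0.4000 +0.1000]
  T[1,:] = [-0.0625 +0.0000 -0.1562 +0.0938 +0.1875 -0.0625]
  T[2,:] = [-0.1224 -0.1224 +0.0000 +0.0816 +0.1224 +0.1020]
  T[3,:] = [+0.1250 -0.1562 +0.0625 +0.0000 -0.1250 +0.0938]
  T[4,:] = [-0.2143 +0.2857 +0.3571 -0.2143 +0.0000 -0.3571]
  T[5,:] = [+0.6000 -0.1000 +0.1000 -0.5000 +0.2000 +0.0000]
|roots of det(T-λI)|: 0.6767, 0.5340, 0.5340, 0.2318, 0.1378, 0.1378.
ρ(T) = max|λ| = 0.6767; 0.6767 < 1 ⇒ converges.

0.6767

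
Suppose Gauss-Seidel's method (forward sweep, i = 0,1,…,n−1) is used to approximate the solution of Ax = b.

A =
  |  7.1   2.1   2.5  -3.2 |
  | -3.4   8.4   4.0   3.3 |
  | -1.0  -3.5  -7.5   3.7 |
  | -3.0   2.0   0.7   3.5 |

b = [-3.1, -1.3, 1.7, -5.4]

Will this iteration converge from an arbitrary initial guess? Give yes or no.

yes

Let D = diag(7.1, 8.4, -7.5, 3.5); L, U the strict triangles.
T_GS = -(D+L)⁻¹U: row 0 first, T[0,3] = -(-3.2)/(7.1) = +0.4507; later rows by forward substitution.
  T[0,:] = [+0.0000  -0.2958  -0.3521  +0.4507]
  T[1,:] = [+0.0000  -0.1197  -0.6187  -0.2104]
  T[2,:] = [+0.0000  +0.0953  +0.3357  +0.5314]
  T[3,:] = [+0.0000  -0.2042  -0.0154  +0.4003]
|λ(T)| sorted: 0.6491, 0.3029, 0.3029, 0.0000.
ρ = 0.6491; 0.6491 < 1: convergent.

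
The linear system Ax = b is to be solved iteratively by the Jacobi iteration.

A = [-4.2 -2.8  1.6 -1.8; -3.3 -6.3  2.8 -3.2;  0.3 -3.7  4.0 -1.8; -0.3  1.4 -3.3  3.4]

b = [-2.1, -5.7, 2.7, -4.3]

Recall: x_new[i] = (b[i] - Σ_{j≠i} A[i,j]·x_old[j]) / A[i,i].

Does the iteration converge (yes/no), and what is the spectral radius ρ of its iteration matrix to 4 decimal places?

A = D + L + U where D = diag(-4.2, -6.3, 4, 3.4).
Jacobi T = -D⁻¹(L+U): T[3,0] = -(-0.3)/(3.4) = +0.0882; T[3,3] = 0.
  T[0,:] = [+0.0000 -0.6667 +0.3810 -0.4286]
  T[1,:] = [-0.5238 +0.0000 +0.4444 -0.5079]
  T[2,:] = [-0.0750 +0.9250 +0.0000 +0.4500]
  T[3,:] = [+0.0882 -0.4118 +0.9706 +0.0000]
|λ(T)| sorted: 1.3740, 0.6656, 0.6656, 0.0812.
ρ(T) = max|λ| = 1.3740; 1.3740 > 1 ⇒ diverges.

no, ρ = 1.3740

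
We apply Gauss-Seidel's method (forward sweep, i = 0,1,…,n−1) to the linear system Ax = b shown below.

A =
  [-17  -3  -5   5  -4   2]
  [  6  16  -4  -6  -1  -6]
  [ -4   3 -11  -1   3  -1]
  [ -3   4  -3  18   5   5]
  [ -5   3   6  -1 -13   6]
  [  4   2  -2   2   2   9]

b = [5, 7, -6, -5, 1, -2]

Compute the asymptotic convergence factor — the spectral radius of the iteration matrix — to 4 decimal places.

Write A = D+L+U with D = diag(-17, 16, -11, 18, -13, 9).
Gauss-Seidel: T = -(D+L)⁻¹U, row 0 first, T[0,5] = -(2)/(-17) = +0.1176; later rows by forward substitution.
  T[0,:] = [+0.0000  -0.1765  -0.2941  +0.2941  -0.2353  +0.1176]
  T[1,:] = [+0.0000  +0.0662  +0.3603  +0.2647  +0.1507  +0.3309]
  T[2,:] = [+0.0000  +0.0822  +0.2052  -0.1257  +0.3994  -0.0434]
  T[3,:] = [+0.0000  -0.0304  -0.0949  -0.0307  -0.2839  -0.3389]
  T[4,:] = [+0.0000  +0.1234  +0.2983  -0.1077  +0.3315  +0.4987]
  T[5,:] = [+0.0000  +0.0613  +0.0511  -0.1867  +0.1493  -0.1710]
|roots of det(T-λI)|: 0.8432, 0.4051, 0.1505, 0.0667, 0.0667, 0.0000.
spectral radius ρ = 0.8432; 0.8432 < 1 ⇒ converges.

0.8432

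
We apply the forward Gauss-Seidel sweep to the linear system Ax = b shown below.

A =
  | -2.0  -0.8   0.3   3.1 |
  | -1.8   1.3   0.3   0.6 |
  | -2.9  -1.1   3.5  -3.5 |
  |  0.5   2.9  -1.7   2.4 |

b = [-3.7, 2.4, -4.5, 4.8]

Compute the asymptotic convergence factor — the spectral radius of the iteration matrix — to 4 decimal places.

Diagonal D = diag(-2, 1.3, 3.5, 2.4); L, U strict lower/upper.
T_GS = -(D+L)⁻¹U: row 0 first, T[0,1] = -(-0.8)/(-2) = -0.4000; later rows by forward substitution.
  T[0,:] = [+0.0000, -0.4000, +0.1500, +1.5500]
  T[1,:] = [+0.0000, -0.5538, -0.0231, +1.6846]
  T[2,:] = [+0.0000, -0.5055, +0.1170, +2.8137]
  T[3,:] = [+0.0000, +0.3945, +0.0795, -0.3654]
|λ(T)| sorted: 1.3910, 0.5643, 0.0245, 0.0000.
ρ(T) = max|λ| = 1.3910; 1.3910 > 1: divergent.

1.3910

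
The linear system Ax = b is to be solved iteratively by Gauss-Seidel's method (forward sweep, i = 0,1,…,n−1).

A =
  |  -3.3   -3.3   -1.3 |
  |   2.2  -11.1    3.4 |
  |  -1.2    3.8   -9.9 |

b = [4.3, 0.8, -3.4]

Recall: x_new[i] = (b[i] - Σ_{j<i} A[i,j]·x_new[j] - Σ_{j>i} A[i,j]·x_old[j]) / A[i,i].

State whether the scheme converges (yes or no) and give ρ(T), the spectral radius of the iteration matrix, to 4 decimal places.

Write A = D+L+U with D = diag(-3.3, -11.1, -9.9).
GS T = -(D+L)⁻¹U: row 0 first, T[0,1] = -(-3.3)/(-3.3) = -1.0000; later rows by forward substitution.
  T[0,:] = [+0.0000  -1.0000  -0.3939]
  T[1,:] = [+0.0000  -0.1982  +0.2282]
  T[2,:] = [+0.0000  +0.0451  +0.1354]
moduli |λ_i(T)| = 0.2267, 0.1638, 0.0000.
ρ = 0.2267; 0.2267 < 1 ⇒ converges.

yes, ρ = 0.2267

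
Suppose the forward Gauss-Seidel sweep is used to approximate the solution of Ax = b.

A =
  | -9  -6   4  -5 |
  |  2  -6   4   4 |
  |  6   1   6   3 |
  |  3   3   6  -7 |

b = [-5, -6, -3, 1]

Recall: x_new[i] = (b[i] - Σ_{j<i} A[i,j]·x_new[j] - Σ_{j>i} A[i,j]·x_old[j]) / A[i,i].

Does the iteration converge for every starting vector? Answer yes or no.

no

Write A = D+L+U with D = diag(-9, -6, 6, -7).
Gauss-Seidel: T = -(D+L)⁻¹U, row 0 first, T[0,1] = -(-6)/(-9) = -0.6667; later rows by forward substitution.
  T[0,:] = [+0.0000, -0.6667, +0.4444, -0.5556]
  T[1,:] = [+0.0000, -0.2222, +0.8148, +0.4815]
  T[2,:] = [+0.0000, +0.7037, -0.5802, -0.0247]
  T[3,:] = [+0.0000, +0.2222, +0.0423, -0.0529]
eigenvalue magnitudes: 1.2101, 0.5093, 0.1545, 0.0000.
spectral radius ρ = 1.2101; 1.2101 > 1: divergent.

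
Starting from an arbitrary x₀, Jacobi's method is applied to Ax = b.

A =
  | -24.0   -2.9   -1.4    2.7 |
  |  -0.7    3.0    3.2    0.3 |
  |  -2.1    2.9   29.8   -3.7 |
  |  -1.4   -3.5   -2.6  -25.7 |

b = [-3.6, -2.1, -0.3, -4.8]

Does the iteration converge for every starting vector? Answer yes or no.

Write A = D+L+U with D = diag(-24, 3, 29.8, -25.7).
Jacobi T = -D⁻¹(L+U): T[2,3] = -(-3.7)/(29.8) = +0.1242; T[2,2] = 0.
  T[0,:] = [+0.0000, -0.1208, -0.0583, +0.1125]
  T[1,:] = [+0.2333, +0.0000, -1.0667, -0.1000]
  T[2,:] = [+0.0705, -0.0973, +0.0000, +0.1242]
  T[3,:] = [-0.0545, -0.1362, -0.1012, +0.0000]
|roots of det(T-λI)|: 0.3688, 0.2292, 0.2292, 0.0543.
spectral radius ρ = 0.3688; 0.3688 < 1, so it converges for any x₀.

yes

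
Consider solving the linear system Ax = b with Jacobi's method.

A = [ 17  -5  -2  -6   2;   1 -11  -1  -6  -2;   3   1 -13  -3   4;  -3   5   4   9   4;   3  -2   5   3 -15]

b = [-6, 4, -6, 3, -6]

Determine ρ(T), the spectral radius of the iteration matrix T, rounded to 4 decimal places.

0.8349

A = D + L + U where D = diag(17, -11, -13, 9, -15).
Jacobi: T = -D⁻¹(L+U), T[1,2] = -(-1)/(-11) = -0.0909; T[1,1] = 0.
  T[0,:] = [+0.0000 +0.2941 +0.1176 +0.3529 -0.1176]
  T[1,:] = [+0.0909 +0.0000 -0.0909 -0.5455 -0.1818]
  T[2,:] = [+0.2308 +0.0769 +0.0000 -0.2308 +0.3077]
  T[3,:] = [+0.3333 -0.5556 -0.4444 +0.0000 -0.4444]
  T[4,:] = [+0.2000 -0.1333 +0.3333 +0.2000 +0.0000]
|roots of det(T-λI)|: 0.8349, 0.5651, 0.4043, 0.4043, 0.3359.
spectral radius ρ = 0.8349; 0.8349 < 1 ⇒ converges.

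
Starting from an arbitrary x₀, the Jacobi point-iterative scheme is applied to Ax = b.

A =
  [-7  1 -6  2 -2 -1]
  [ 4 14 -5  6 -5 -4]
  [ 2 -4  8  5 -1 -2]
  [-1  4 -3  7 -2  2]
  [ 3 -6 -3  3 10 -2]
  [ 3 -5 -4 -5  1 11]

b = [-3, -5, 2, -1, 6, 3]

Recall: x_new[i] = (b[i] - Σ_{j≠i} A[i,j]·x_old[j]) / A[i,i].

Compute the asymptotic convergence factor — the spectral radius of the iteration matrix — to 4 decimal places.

1.2335

Write A = D+L+U with D = diag(-7, 14, 8, 7, 10, 11).
Jacobi T = -D⁻¹(L+U): T[0,2] = -(-6)/(-7) = -0.8571; T[0,0] = 0.
  T[0,:] = [+0.0000 +0.1429 -0.8571 +0.2857 -0.2857 -0.1429]
  T[1,:] = [-0.2857 +0.0000 +0.3571 -0.4286 +0.3571 +0.2857]
  T[2,:] = [-0.2500 +0.5000 +0.0000 -0.6250 +0.1250 +0.2500]
  T[3,:] = [+0.1429 -0.5714 +0.4286 +0.0000 +0.2857 -0.2857]
  T[4,:] = [-0.3000 +0.6000 +0.3000 -0.3000 +0.0000 +0.2000]
  T[5,:] = [-0.2727 +0.4545 +0.3636 +0.4545 -0.0909 +0.0000]
eigenvalue magnitudes: 1.2335, 0.6307, 0.5542, 0.5542, 0.2008, 0.0585.
ρ = 1.2335; 1.2335 > 1: divergent.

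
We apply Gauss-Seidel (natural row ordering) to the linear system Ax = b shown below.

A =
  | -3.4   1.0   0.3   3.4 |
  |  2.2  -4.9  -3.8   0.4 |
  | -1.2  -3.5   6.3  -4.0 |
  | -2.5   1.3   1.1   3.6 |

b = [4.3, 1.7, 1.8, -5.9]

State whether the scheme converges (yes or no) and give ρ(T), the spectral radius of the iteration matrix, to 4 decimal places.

yes, ρ = 0.8734

A = D + L + U where D = diag(-3.4, -4.9, 6.3, 3.6).
T_GS = -(D+L)⁻¹U: row 0 first, T[0,2] = -(0.3)/(-3.4) = +0.0882; later rows by forward substitution.
  T[0,:] = [+0.0000, +0.2941, +0.0882, +1.0000]
  T[1,:] = [+0.0000, +0.1321, -0.7359, +0.5306]
  T[2,:] = [+0.0000, +0.1294, -0.3920, +1.1202]
  T[3,:] = [+0.0000, +0.1170, +0.4468, +0.1606]
|λ(T)| sorted: 0.8734, 0.5731, 0.2009, 0.0000.
ρ = 0.8734; 0.8734 < 1, so it converges for any x₀.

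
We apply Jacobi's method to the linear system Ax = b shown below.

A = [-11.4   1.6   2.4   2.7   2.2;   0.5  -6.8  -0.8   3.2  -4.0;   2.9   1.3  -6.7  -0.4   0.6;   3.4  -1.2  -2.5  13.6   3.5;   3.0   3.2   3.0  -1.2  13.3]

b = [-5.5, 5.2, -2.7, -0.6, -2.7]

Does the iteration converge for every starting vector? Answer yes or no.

A = D + L + U where D = diag(-11.4, -6.8, -6.7, 13.6, 13.3).
Jacobi: T = -D⁻¹(L+U), T[2,4] = -(0.6)/(-6.7) = +0.0896; T[2,2] = 0.
  T[0,:] = [+0.0000, +0.1404, +0.2105, +0.2368, +0.1930]
  T[1,:] = [+0.0735, +0.0000, -0.1176, +0.4706, -0.5882]
  T[2,:] = [+0.4328, +0.1940, +0.0000, -0.0597, +0.0896]
  T[3,:] = [-0.2500, +0.0882, +0.1838, +0.0000, -0.2574]
  T[4,:] = [-0.2256, -0.2406, -0.2256, +0.0902, +0.0000]
moduli |λ_i(T)| = 0.5765, 0.3603, 0.3603, 0.3171, 0.0975.
spectral radius ρ = 0.5765; 0.5765 < 1, so it converges for any x₀.

yes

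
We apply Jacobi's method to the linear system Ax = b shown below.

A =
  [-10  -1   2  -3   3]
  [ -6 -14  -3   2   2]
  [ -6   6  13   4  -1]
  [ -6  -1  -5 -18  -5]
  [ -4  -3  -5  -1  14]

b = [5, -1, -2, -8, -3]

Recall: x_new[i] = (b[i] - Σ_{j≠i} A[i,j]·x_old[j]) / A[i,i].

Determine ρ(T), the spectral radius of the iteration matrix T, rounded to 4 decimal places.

Split A = D + L + U, D = diag(-10, -14, 13, -18, 14).
Jacobi: T = -D⁻¹(L+U), T[3,4] = -(-5)/(-18) = -0.2778; T[3,3] = 0.
  T[0,:] = [+0.0000  -0.1000  +0.2000  -0.3000  +0.3000]
  T[1,:] = [-0.4286  +0.0000  -0.2143  +0.1429  +0.1429]
  T[2,:] = [+0.4615  -0.4615  +0.0000  -0.3077  +0.0769]
  T[3,:] = [-0.3333  -0.0556  -0.2778  +0.0000  -0.2778]
  T[4,:] = [+0.2857  +0.2143  +0.3571  +0.0714  +0.0000]
|λ(T)| sorted: 0.8612, 0.5522, 0.2542, 0.1466, 0.1466.
ρ = 0.8612; 0.8612 < 1, so it converges for any x₀.

0.8612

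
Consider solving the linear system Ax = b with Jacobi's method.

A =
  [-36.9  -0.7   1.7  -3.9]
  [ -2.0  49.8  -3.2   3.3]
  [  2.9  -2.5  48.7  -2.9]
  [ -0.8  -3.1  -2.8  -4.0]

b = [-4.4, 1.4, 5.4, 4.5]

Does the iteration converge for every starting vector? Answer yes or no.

yes

Let D = diag(-36.9, 49.8, 48.7, -4); L, U the strict triangles.
T_J = -D⁻¹(L+U): T[0,2] = -(1.7)/(-36.9) = +0.0461; T[0,0] = 0.
  T[0,:] = [+0.0000  -0.0190  +0.0461  -0.1057]
  T[1,:] = [+0.0402  +0.0000  +0.0643  -0.0663]
  T[2,:] = [-0.0595  +0.0513  +0.0000  +0.0595]
  T[3,:] = [-0.2000  -0.7750  -0.7000  +0.0000]
|roots of det(T-λI)|: 0.1990, 0.1289, 0.1289, 0.0329.
ρ(T) = max|λ| = 0.1990; 0.1990 < 1 ⇒ converges.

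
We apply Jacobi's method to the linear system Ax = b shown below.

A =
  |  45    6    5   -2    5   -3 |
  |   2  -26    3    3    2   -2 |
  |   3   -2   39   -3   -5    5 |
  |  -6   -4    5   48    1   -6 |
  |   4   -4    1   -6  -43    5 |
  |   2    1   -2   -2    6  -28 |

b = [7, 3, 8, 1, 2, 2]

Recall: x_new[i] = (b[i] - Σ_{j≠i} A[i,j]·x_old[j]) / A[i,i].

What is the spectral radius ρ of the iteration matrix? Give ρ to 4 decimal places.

0.2129

A = D + L + U where D = diag(45, -26, 39, 48, -43, -28).
Jacobi: T = -D⁻¹(L+U), T[0,3] = -(-2)/(45) = +0.0444; T[0,0] = 0.
  T[0,:] = [+0.0000, -0.1333, -0.1111, +0.0444, -0.1111, +0.0667]
  T[1,:] = [+0.0769, +0.0000, +0.1154, +0.1154, +0.0769, -0.0769]
  T[2,:] = [-0.0769, +0.0513, +0.0000, +0.0769, +0.1282, -0.1282]
  T[3,:] = [+0.1250, +0.0833, -0.1042, +0.0000, -0.0208, +0.1250]
  T[4,:] = [+0.0930, -0.0930, +0.0233, -0.1395, +0.0000, +0.1163]
  T[5,:] = [+0.0714, +0.0357, -0.0714, -0.0714, +0.2143, +0.0000]
|λ(T)| sorted: 0.2129, 0.1741, 0.1741, 0.1214, 0.1214, 0.0479.
ρ = 0.2129; 0.2129 < 1 ⇒ converges.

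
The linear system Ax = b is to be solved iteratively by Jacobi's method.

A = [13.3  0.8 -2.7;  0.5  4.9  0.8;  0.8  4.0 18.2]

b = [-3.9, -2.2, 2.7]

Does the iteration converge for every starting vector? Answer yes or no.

yes

A = D + L + U where D = diag(13.3, 4.9, 18.2).
Jacobi: T = -D⁻¹(L+U), T[2,1] = -(4)/(18.2) = -0.2198; T[2,2] = 0.
  T[0,:] = [+0.0000 -0.0602 +0.2030]
  T[1,:] = [-0.1020 +0.0000 -0.1633]
  T[2,:] = [-0.0440 -0.2198 +0.0000]
|λ(T)| sorted: 0.2265, 0.1349, 0.1349.
ρ = 0.2265; 0.2265 < 1: convergent.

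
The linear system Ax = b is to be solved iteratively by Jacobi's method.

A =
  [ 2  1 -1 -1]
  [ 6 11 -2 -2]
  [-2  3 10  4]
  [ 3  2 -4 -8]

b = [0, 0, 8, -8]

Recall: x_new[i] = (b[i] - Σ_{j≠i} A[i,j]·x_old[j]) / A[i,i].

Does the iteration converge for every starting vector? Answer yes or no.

Let D = diag(2, 11, 10, -8); L, U the strict triangles.
Jacobi T = -D⁻¹(L+U): T[0,1] = -(1)/(2) = -0.5000; T[0,0] = 0.
  T[0,:] = [+0.0000, -0.5000, +0.5000, +0.5000]
  T[1,:] = [-0.5455, +0.0000, +0.1818, +0.1818]
  T[2,:] = [+0.2000, -0.3000, +0.0000, -0.4000]
  T[3,:] = [+0.3750, +0.2500, -0.5000, +0.0000]
|roots of det(T-λI)|: 0.9299, 0.6183, 0.4773, 0.1656.
ρ(T) = max|λ| = 0.9299; 0.9299 < 1 ⇒ converges.

yes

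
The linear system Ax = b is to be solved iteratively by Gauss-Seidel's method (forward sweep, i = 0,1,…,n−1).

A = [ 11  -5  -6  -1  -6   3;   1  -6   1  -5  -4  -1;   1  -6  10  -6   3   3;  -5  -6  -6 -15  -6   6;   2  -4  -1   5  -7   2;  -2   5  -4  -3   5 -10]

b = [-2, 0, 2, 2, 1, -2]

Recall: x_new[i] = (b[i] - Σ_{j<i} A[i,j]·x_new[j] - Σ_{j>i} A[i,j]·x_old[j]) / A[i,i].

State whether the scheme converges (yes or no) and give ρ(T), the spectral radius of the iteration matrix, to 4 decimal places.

Let D = diag(11, -6, 10, -15, -7, -10); L, U the strict triangles.
GS T = -(D+L)⁻¹U: row 0 first, T[0,2] = -(-6)/(11) = +0.5455; later rows by forward substitution.
  T[0,:] = [+0.0000 +0.4545 +0.5455 +0.0909 +0.5455 -0.2727]
  T[1,:] = [+0.0000 +0.0758 +0.2576 -0.8182 -0.5758 -0.2121]
  T[2,:] = [+0.0000 +0.0000 +0.1000 +0.1000 -0.7000 -0.4000]
  T[3,:] = [+0.0000 -0.1818 -0.3248 +0.2570 -0.0715 +0.7358]
  T[4,:] = [+0.0000 -0.0433 -0.2377 +0.6628 +0.5338 +0.9117]
  T[5,:] = [+0.0000 -0.0201 -0.0417 -0.2130 +0.1714 +0.3436]
moduli |λ_i(T)| = 1.1798, 0.4797, 0.4797, 0.2903, 0.0132, 0.0000.
spectral radius ρ = 1.1798; 1.1798 > 1, so it fails to converge.

no, ρ = 1.1798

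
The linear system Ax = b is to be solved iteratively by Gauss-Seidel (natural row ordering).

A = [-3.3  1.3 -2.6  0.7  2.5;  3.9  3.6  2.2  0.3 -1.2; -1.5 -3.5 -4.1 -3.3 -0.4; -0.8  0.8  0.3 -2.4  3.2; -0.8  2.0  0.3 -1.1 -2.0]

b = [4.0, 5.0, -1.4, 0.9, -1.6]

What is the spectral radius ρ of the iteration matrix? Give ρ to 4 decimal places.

1.3712

Write A = D+L+U with D = diag(-3.3, 3.6, -4.1, -2.4, -2).
GS T = -(D+L)⁻¹U: row 0 first, T[0,3] = -(0.7)/(-3.3) = +0.2121; later rows by forward substitution.
  T[0,:] = [+0.0000  +0.3939  -0.7879  +0.2121  +0.7576]
  T[1,:] = [+0.0000  -0.4268  +0.2424  -0.3131  -0.4874]
  T[2,:] = [+0.0000  +0.2202  +0.0813  -0.6152  +0.0413]
  T[3,:] = [+0.0000  -0.2460  +0.3536  -0.2520  +0.9235]
  T[4,:] = [+0.0000  -0.4160  +0.3753  -0.3517  -1.2921]
|λ(T)| sorted: 1.3712, 0.4926, 0.4926, 0.3107, 0.0000.
spectral radius ρ = 1.3712; 1.3712 > 1, so it fails to converge.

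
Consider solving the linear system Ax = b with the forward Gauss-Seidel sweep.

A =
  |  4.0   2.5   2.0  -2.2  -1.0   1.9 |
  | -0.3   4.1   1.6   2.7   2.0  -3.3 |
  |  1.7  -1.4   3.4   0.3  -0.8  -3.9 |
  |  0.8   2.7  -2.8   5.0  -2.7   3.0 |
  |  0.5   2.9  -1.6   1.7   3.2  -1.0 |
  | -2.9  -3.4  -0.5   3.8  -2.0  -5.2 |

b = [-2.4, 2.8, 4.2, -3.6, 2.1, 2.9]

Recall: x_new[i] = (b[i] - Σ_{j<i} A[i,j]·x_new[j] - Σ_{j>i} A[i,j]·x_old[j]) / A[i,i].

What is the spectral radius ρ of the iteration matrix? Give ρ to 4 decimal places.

1.5826

Let D = diag(4, 4.1, 3.4, 5, 3.2, -5.2); L, U the strict triangles.
GS T = -(D+L)⁻¹U: row 0 first, T[0,5] = -(1.9)/(4) = -0.4750; later rows by forward substitution.
  T[0,:] = [+0.0000 -0.6250 -0.5000 +0.5500 +0.2500 -0.4750]
  T[1,:] = [+0.0000 -0.0457 -0.4268 -0.6183 -0.4695 +0.7701]
  T[2,:] = [+0.0000 +0.2937 +0.0742 -0.6178 -0.0830 +1.7017]
  T[3,:] = [+0.0000 +0.2891 +0.3521 -0.1001 +0.7070 +0.0131]
  T[4,:] = [+0.0000 +0.1323 +0.3150 +0.2187 -0.0307 +0.5327]
  T[5,:] = [+0.0000 +0.5106 +0.6869 -0.0003 +0.7040 -0.5976]
|λ(T)| sorted: 1.5826, 0.7760, 0.7760, 0.4702, 0.0045, 0.0000.
spectral radius ρ = 1.5826; 1.5826 > 1 ⇒ diverges.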